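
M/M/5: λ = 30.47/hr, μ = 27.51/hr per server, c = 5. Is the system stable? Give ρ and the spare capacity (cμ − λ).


Total capacity cμ = 5·27.51 = 137.55/hr
ρ = λ/(cμ) = 30.47/137.55 = 0.2215
Stable ⇔ ρ < 1: YES
Spare capacity = cμ − λ = 137.55 − 30.47 = 107.08/hr

Final: ρ = 0.2215; stable; margin = 107.08/hr


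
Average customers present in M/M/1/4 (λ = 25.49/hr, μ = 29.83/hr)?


ρ = 25.49/29.83 = 0.8545
L = ρ[1 − (K+1)ρ^K + Kρ^(K+1)] / [(1−ρ)(1−ρ^(K+1))]
Numerator: 0.8545·(1 − 5·0.533171 + 4·0.455599) = 0.133767
Denominator: (0.1455)·(0.544401) = 0.079205
L = 0.133767/0.079205 = 1.6889

Final: 1.6889


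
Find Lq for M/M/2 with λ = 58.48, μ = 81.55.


a = λ/μ = 0.7171; ρ = a/2 = 0.3586
P₀ = 0.472155
Lq = P₀·a^c·ρ / (c!·(1−ρ)²) = 0.472155·0.51424·0.3586/(2·0.41145)
= 0.10579

Final: 0.10579


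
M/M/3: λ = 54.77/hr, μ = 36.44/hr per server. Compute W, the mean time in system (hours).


a = 1.5030; ρ = 0.5010; P₀ = 0.209791
Lq = P₀·a^c·ρ/(c!(1−ρ)²) = 0.23888
Wq = Lq/λ = 0.23888/54.77 = 0.004362 hr
W = Wq + 1/μ = 0.004362 + 0.02744 = 0.03180 hr

Final: 0.03180 hr


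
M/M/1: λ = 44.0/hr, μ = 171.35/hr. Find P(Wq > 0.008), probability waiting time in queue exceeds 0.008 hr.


ρ = 44.0/171.35 = 0.2568
P(Wq > t) = ρ·e^{−(μ−λ)t} = 0.2568·e^{−1.0188}
= 0.2568·0.361028 = 0.092706

Final: 0.092706


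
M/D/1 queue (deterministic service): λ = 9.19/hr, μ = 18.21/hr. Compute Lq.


ρ = 9.19/18.21 = 0.5047
M/D/1: Lq = ρ²/(2(1−ρ)) = 0.2547/(2·0.4953) = 0.25709

Final: 0.25709


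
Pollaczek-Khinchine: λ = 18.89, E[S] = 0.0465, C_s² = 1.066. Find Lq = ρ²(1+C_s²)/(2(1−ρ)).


ρ = λ·E[S] = 18.89·0.0465 = 0.8784
Lq = ρ²(1+C_s²)/(2(1−ρ)) = 0.7716·(1+1.066)/(2·0.1216)
= 0.7716·2.0660/0.2432 = 6.55365

Final: 6.55365


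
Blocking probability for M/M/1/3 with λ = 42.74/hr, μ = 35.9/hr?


ρ = λ/μ = 42.74/35.9 = 1.1905
P_K = (1−ρ)ρ^K/(1−ρ^(K+1)) = (-0.1905·1.687408)/(1 − 2.008909)
= -0.321501/-1.008909 = 0.318662

Final: 0.318662


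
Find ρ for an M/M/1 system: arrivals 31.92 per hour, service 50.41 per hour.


ρ = λ/μ = 31.92/50.41 = 0.6332

Final: 0.6332


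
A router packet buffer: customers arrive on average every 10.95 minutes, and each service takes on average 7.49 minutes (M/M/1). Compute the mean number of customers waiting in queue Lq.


λ = 60/10.95 = 5.4795 /hr
μ = 60/7.49 = 8.0107 /hr
ρ = λ/μ = 5.4795/8.0107 = 0.6840
Lq = ρ²/(1−ρ) = 0.4679/0.3160 = 1.4807

Final: 1.4807


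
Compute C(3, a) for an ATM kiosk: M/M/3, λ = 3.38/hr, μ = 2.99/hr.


a = λ/μ = 1.1304; ρ = a/3 = 0.3768
P₀ = 0.316886 (from M/M/c formula)
C(c,a) = [a^c/(c!(1−ρ))]·P₀ = [1.44456/(6·0.6232)]·0.316886
= 0.38634·0.316886 = 0.122425

Final: 0.122425


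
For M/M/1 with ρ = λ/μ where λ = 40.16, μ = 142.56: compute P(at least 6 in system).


ρ = 40.16/142.56 = 0.2817
P(N ≥ n) = ρ^n = 0.2817^6 = 0.0004998

Final: 0.0004998


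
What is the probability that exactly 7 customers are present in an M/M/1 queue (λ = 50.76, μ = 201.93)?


ρ = 50.76/201.93 = 0.2514
P_n = (1−ρ)·ρ^n = (1 − 0.2514)·0.2514^7 = 0.7486·0.00006342 = 0.00004748

Final: 0.00004748


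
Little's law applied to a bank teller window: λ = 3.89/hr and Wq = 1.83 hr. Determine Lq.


Lq = λWq = 3.89·1.83 = 7.1187

Final: 7.1187


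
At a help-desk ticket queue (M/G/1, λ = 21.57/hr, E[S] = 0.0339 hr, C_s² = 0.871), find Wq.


ρ = λ·E[S] = 21.57·0.0339 = 0.7312
E[S²] = E[S]²(1+C_s²) = 0.0339²·(1+0.871) = 0.002150
Wq = λ·E[S²]/(2(1−ρ)) = 21.57·0.002150/(2·0.2688) = 0.08628 hr

Final: 0.08628 hr


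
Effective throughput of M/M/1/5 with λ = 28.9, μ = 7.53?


ρ = 3.8380; P_K = (1−ρ)ρ^5/(1−ρ^6) = 0.739678
λ_eff = λ(1 − P_K) = 28.9·(1 − 0.739678) = 28.9·0.260322 = 7.5233 /hr

Final: 7.5233 /hr


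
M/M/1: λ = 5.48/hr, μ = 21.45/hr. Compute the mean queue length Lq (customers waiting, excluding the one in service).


ρ = 5.48/21.45 = 0.2555
Lq = ρ²/(1−ρ) = 0.06527/0.7445 = 0.08767

Final: 0.08767


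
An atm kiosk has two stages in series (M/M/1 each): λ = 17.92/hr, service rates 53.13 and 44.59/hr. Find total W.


Each node sees arrival rate λ = 17.92/hr (tandem ⇒ throughput preserved).
W₁ = 1/(μ₁−λ) = 1/(53.13−17.92) = 0.02840 hr
W₂ = 1/(μ₂−λ) = 1/(44.59−17.92) = 0.03750 hr
W_total = W₁ + W₂ = 0.02840 + 0.03750 = 0.06590 hr

Final: 0.06590 hr


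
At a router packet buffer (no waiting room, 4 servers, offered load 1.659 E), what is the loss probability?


B(c,a) = (a^c/c!) / Σ_{k=0}^{c} a^k/k!
a^4/4! = 0.315627
Σ terms (k=0..4): 1.00000 + 1.65900 + 1.37614 + 0.76101 + 0.31563 = 5.111773
B = 0.315627/5.111773 = 0.061745

Final: 0.061745


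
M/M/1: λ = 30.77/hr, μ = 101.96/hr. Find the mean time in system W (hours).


W = 1/(μ−λ) = 1/(101.96 − 30.77) = 1/71.19 = 0.01405 hr

Final: 0.01405 hr


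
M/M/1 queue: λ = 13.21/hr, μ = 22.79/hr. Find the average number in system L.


ρ = λ/μ = 13.21/22.79 = 0.5796
L = ρ/(1−ρ) = 0.5796/(1 − 0.5796) = 0.5796/0.4204 = 1.3789

Final: 1.3789


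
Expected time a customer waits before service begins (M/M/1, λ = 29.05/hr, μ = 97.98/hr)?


ρ = 29.05/97.98 = 0.2965
Wq = ρ/(μ−λ) = 0.2965/(97.98 − 29.05) = 0.2965/68.93 = 0.004301 hr

Final: 0.004301 hr


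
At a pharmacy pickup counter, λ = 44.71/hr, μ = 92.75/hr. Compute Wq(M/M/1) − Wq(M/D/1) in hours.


ρ = 44.71/92.75 = 0.4820
Wq(M/M/1) = ρ/(μ−λ) = 0.4820/48.04 = 0.01003 hr
Wq(M/D/1) = ρ/(2(μ−λ)) = 0.005017 hr
Savings = 0.01003 − 0.005017 = 0.005017 hr

Final: 0.005017 hr


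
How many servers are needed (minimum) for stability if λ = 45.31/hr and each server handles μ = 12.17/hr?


Stability requires cμ > λ ⇔ c > λ/μ.
λ/μ = 45.31/12.17 = 3.7231
Minimum integer c = ⌊3.7231⌋ + 1 = 4
Check: 4·12.17 = 48.68 > 45.31, while 3·12.17 = 36.51 ≤ 45.31

Final: 4 servers


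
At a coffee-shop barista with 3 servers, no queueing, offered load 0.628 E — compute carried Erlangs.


B(3,0.628) = 0.022116 (Erlang-B)
Carried load = a(1 − B) = 0.628·(1 − 0.022116) = 0.628·0.977884 = 0.6141 E

Final: 0.6141 Erlangs


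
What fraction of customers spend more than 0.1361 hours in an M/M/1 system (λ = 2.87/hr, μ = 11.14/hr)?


W ~ Exponential(μ−λ) for M/M/1.
μ − λ = 11.14 − 2.87 = 8.2700
P(W > t) = e^{−(μ−λ)t} = e^{−1.1255} = 0.324475

Final: 0.324475


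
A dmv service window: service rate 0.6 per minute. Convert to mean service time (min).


Mean service time = 1/μ = 1/0.6 minute = 1.66667 minute
In minutes: 1.66667 × 1 = 1.6667 min

Final: 1.6667 min


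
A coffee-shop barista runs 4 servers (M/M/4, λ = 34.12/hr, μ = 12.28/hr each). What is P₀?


a = λ/μ = 34.12/12.28 = 2.7785; ρ = a/c = 0.6946
Σ_{k=0}^{3} a^k/k! (terms k=0..3) = 1.00000 + 2.77850 + 3.86004 + 3.57504 = 11.21358
Tail: a^4/(4!(1−ρ)) = 59.59950/(24·0.3054) = 8.13202
P₀ = 1/(11.21358 + 8.13202) = 1/19.34560 = 0.051691

Final: 0.051691


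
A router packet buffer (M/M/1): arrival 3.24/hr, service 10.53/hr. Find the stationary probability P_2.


ρ = 3.24/10.53 = 0.3077
P_n = (1−ρ)·ρ^n = (1 − 0.3077)·0.3077^2 = 0.6923·0.094675 = 0.065544

Final: 0.065544


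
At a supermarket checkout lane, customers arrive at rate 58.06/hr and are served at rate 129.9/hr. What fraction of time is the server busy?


ρ = λ/μ = 58.06/129.9 = 0.4470

Final: 0.4470


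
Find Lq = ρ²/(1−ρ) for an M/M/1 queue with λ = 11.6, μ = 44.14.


ρ = 11.6/44.14 = 0.2628
Lq = ρ²/(1−ρ) = 0.06906/0.7372 = 0.09368

Final: 0.09368


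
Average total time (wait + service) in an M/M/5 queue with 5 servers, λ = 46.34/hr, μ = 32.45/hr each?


a = 1.4280; ρ = 0.2856; P₀ = 0.239485
Lq = P₀·a^c·ρ/(c!(1−ρ)²) = 0.006633
Wq = Lq/λ = 0.006633/46.34 = 0.0001431 hr
W = Wq + 1/μ = 0.0001431 + 0.03082 = 0.03096 hr

Final: 0.03096 hr


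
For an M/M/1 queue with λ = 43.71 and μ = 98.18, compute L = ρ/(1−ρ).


ρ = λ/μ = 43.71/98.18 = 0.4452
L = ρ/(1−ρ) = 0.4452/(1 − 0.4452) = 0.4452/0.5548 = 0.8025

Final: 0.8025


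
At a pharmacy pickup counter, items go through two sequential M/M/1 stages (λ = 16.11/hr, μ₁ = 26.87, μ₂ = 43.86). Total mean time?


Each node sees arrival rate λ = 16.11/hr (tandem ⇒ throughput preserved).
W₁ = 1/(μ₁−λ) = 1/(26.87−16.11) = 0.09294 hr
W₂ = 1/(μ₂−λ) = 1/(43.86−16.11) = 0.03604 hr
W_total = W₁ + W₂ = 0.09294 + 0.03604 = 0.12897 hr

Final: 0.12897 hr


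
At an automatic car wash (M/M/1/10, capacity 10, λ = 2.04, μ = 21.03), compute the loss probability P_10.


ρ = λ/μ = 2.04/21.03 = 0.09700
P_K = (1−ρ)ρ^K/(1−ρ^(K+1)) = (0.9030·7.377e-11)/(1 − 7.156e-12)
= 6.662e-11/1.000000 = 6.662e-11

Final: 6.662e-11


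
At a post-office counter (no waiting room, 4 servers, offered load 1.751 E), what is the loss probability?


B(c,a) = (a^c/c!) / Σ_{k=0}^{c} a^k/k!
a^4/4! = 0.391682
Σ terms (k=0..4): 1.00000 + 1.75100 + 1.53300 + 0.89476 + 0.39168 = 5.570444
B = 0.391682/5.570444 = 0.070314

Final: 0.070314


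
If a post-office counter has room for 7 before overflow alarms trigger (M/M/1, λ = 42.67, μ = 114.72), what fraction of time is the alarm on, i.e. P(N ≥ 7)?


ρ = 42.67/114.72 = 0.3719
P(N ≥ n) = ρ^n = 0.3719^7 = 0.0009849

Final: 0.0009849


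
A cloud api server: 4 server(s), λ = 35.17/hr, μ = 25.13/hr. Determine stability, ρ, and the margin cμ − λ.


Total capacity cμ = 4·25.13 = 100.52/hr
ρ = λ/(cμ) = 35.17/100.52 = 0.3499
Stable ⇔ ρ < 1: YES
Spare capacity = cμ − λ = 100.52 − 35.17 = 65.35/hr

Final: ρ = 0.3499; stable; margin = 65.35/hr


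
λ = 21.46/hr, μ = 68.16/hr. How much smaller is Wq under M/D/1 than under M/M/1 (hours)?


ρ = 21.46/68.16 = 0.3148
Wq(M/M/1) = ρ/(μ−λ) = 0.3148/46.70 = 0.006742 hr
Wq(M/D/1) = ρ/(2(μ−λ)) = 0.003371 hr
Savings = 0.006742 − 0.003371 = 0.003371 hr

Final: 0.003371 hr


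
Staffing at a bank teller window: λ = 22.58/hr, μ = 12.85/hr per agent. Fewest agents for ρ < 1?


Stability requires cμ > λ ⇔ c > λ/μ.
λ/μ = 22.58/12.85 = 1.7572
Minimum integer c = ⌊1.7572⌋ + 1 = 2
Check: 2·12.85 = 25.70 > 22.58, while 1·12.85 = 12.85 ≤ 22.58

Final: 2 servers


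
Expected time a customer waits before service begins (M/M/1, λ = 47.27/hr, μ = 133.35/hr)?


ρ = 47.27/133.35 = 0.3545
Wq = ρ/(μ−λ) = 0.3545/(133.35 − 47.27) = 0.3545/86.08 = 0.004118 hr

Final: 0.004118 hr


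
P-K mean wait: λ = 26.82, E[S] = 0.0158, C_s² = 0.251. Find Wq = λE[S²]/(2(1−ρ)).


ρ = λ·E[S] = 26.82·0.0158 = 0.4238
E[S²] = E[S]²(1+C_s²) = 0.0158²·(1+0.251) = 0.0003123
Wq = λ·E[S²]/(2(1−ρ)) = 26.82·0.0003123/(2·0.5762) = 0.007268 hr

Final: 0.007268 hr


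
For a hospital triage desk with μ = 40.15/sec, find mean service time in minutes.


Mean service time = 1/μ = 1/40.15 second = 0.02491 second
In minutes: 0.02491 × 0.0166667 = 0.0004151 min

Final: 0.0004151 min


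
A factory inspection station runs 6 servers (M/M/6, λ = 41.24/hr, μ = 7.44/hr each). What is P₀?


a = λ/μ = 41.24/7.44 = 5.5430; ρ = a/c = 0.9238
Σ_{k=0}^{5} a^k/k! (terms k=0..5) = 1.00000 + 5.54301 + 15.36248 + 28.38480 + 39.33432 + 43.60611 = 133.23073
Tail: a^6/(6!(1−ρ)) = 29005.09728/(720·0.07616) = 528.91648
P₀ = 1/(133.23073 + 528.91648) = 1/662.14721 = 0.001510

Final: 0.001510


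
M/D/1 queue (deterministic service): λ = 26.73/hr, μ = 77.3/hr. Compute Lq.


ρ = 26.73/77.3 = 0.3458
M/D/1: Lq = ρ²/(2(1−ρ)) = 0.1196/(2·0.6542) = 0.09139

Final: 0.09139


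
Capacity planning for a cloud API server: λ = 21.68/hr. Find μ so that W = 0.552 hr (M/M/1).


W = 1/(μ−λ) ⇒ μ − λ = 1/W = 1/0.552 = 1.8116
μ = λ + 1/W = 21.68 + 1.8116 = 23.4916 per hr

Final: 23.4916 /hr


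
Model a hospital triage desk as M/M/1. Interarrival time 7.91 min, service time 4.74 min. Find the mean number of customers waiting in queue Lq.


λ = 60/7.91 = 7.5853 /hr
μ = 60/4.74 = 12.6582 /hr
ρ = λ/μ = 7.5853/12.6582 = 0.5992
Lq = ρ²/(1−ρ) = 0.3591/0.4008 = 0.8960

Final: 0.8960


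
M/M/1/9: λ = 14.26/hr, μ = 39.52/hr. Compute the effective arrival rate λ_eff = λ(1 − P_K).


ρ = 0.3608; P_K = (1−ρ)ρ^9/(1−ρ^10) = 0.00006628
λ_eff = λ(1 − P_K) = 14.26·(1 − 0.00006628) = 14.26·0.999934 = 14.2591 /hr

Final: 14.2591 /hr


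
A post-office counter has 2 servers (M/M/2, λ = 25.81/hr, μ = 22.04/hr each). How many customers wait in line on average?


a = λ/μ = 1.1711; ρ = a/2 = 0.5855
P₀ = 0.261411
Lq = P₀·a^c·ρ / (c!·(1−ρ)²) = 0.261411·1.37136·0.5855/(2·0.17179)
= 0.61094

Final: 0.61094


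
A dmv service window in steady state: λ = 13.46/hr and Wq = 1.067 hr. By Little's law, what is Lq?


Lq = λWq = 13.46·1.067 = 14.3618

Final: 14.3618


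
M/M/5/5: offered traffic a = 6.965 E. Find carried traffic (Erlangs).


B(5,6.965) = 0.422647 (Erlang-B)
Carried load = a(1 − B) = 6.965·(1 − 0.422647) = 6.965·0.577353 = 4.0213 E

Final: 4.0213 Erlangs


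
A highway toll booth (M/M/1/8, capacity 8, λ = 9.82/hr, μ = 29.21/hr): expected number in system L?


ρ = 9.82/29.21 = 0.3362
L = ρ[1 − (K+1)ρ^K + Kρ^(K+1)] / [(1−ρ)(1−ρ^(K+1))]
Numerator: 0.3362·(1 − 9·0.0001632 + 8·0.00005486) = 0.335840
Denominator: (0.6638)·(0.999945) = 0.663777
L = 0.335840/0.663777 = 0.5060

Final: 0.5060


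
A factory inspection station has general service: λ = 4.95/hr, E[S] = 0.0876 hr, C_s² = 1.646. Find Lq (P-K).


ρ = λ·E[S] = 4.95·0.0876 = 0.4336
Lq = ρ²(1+C_s²)/(2(1−ρ)) = 0.1880·(1+1.646)/(2·0.5664)
= 0.1880·2.6460/1.1328 = 0.43921

Final: 0.43921


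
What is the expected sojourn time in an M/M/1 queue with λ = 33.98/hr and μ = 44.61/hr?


W = 1/(μ−λ) = 1/(44.61 − 33.98) = 1/10.63 = 0.09407 hr

Final: 0.09407 hr


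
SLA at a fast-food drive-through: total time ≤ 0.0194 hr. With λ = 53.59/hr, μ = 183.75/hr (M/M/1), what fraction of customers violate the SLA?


W ~ Exponential(μ−λ) for M/M/1.
μ − λ = 183.75 − 53.59 = 130.1600
P(W > t) = e^{−(μ−λ)t} = e^{−2.5251} = 0.080050

Final: 0.080050


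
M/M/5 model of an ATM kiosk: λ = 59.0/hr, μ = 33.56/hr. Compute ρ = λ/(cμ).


ρ = λ/(cμ) = 59.0/(5·33.56) = 59.0/167.80 = 0.3516

Final: 0.3516


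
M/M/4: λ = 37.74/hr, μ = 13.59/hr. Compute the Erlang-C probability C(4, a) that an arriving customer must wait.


a = λ/μ = 2.7770; ρ = a/4 = 0.6943
P₀ = 0.051793 (from M/M/c formula)
C(c,a) = [a^c/(c!(1−ρ))]·P₀ = [59.47436/(24·0.3057)]·0.051793
= 8.10526·0.051793 = 0.419794

Final: 0.419794


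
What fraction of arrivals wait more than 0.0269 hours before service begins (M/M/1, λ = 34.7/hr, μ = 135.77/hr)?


ρ = 34.7/135.77 = 0.2556
P(Wq > t) = ρ·e^{−(μ−λ)t} = 0.2556·e^{−2.7188}
= 0.2556·0.065955 = 0.016857

Final: 0.016857


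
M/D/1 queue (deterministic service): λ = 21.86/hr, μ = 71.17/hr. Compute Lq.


ρ = 21.86/71.17 = 0.3072
M/D/1: Lq = ρ²/(2(1−ρ)) = 0.09434/(2·0.6928) = 0.06808

Final: 0.06808


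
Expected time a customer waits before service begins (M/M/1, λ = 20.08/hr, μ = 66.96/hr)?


ρ = 20.08/66.96 = 0.2999
Wq = ρ/(μ−λ) = 0.2999/(66.96 − 20.08) = 0.2999/46.88 = 0.006397 hr

Final: 0.006397 hr


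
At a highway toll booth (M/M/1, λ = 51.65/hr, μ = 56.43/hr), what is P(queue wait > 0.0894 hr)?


ρ = 51.65/56.43 = 0.9153
P(Wq > t) = ρ·e^{−(μ−λ)t} = 0.9153·e^{−0.4273}
= 0.9153·0.652247 = 0.596997

Final: 0.596997


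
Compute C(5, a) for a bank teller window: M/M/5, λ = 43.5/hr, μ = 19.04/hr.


a = λ/μ = 2.2847; ρ = a/5 = 0.4569
P₀ = 0.100277 (from M/M/c formula)
C(c,a) = [a^c/(c!(1−ρ))]·P₀ = [62.24602/(120·0.5431)]·0.100277
= 0.95516·0.100277 = 0.095780

Final: 0.095780


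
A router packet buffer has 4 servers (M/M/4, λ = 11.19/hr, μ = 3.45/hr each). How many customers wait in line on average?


a = λ/μ = 3.2435; ρ = a/4 = 0.8109
P₀ = 0.025270
Lq = P₀·a^c·ρ / (c!·(1−ρ)²) = 0.025270·110.67358·0.8109/(24·0.03577)
= 2.64159

Final: 2.64159


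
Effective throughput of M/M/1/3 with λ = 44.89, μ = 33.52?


ρ = 1.3392; P_K = (1−ρ)ρ^3/(1−ρ^4) = 0.367559
λ_eff = λ(1 − P_K) = 44.89·(1 − 0.367559) = 44.89·0.632441 = 28.3903 /hr

Final: 28.3903 /hr


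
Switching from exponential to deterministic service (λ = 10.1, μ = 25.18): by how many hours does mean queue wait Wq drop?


ρ = 10.1/25.18 = 0.4011
Wq(M/M/1) = ρ/(μ−λ) = 0.4011/15.08 = 0.02660 hr
Wq(M/D/1) = ρ/(2(μ−λ)) = 0.01330 hr
Savings = 0.02660 − 0.01330 = 0.01330 hr

Final: 0.01330 hr


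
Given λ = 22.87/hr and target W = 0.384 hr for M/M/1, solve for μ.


W = 1/(μ−λ) ⇒ μ − λ = 1/W = 1/0.384 = 2.6042
μ = λ + 1/W = 22.87 + 2.6042 = 25.4742 per hr

Final: 25.4742 /hr


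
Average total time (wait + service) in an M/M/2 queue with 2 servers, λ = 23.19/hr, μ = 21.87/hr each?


a = 1.0604; ρ = 0.5302; P₀ = 0.307037
Lq = P₀·a^c·ρ/(c!(1−ρ)²) = 0.41459
Wq = Lq/λ = 0.41459/23.19 = 0.01788 hr
W = Wq + 1/μ = 0.01788 + 0.04572 = 0.06360 hr

Final: 0.06360 hr


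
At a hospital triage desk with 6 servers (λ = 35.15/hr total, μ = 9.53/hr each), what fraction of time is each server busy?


ρ = λ/(cμ) = 35.15/(6·9.53) = 35.15/57.18 = 0.6147

Final: 0.6147


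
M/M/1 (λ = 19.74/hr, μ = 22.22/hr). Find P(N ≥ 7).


ρ = 19.74/22.22 = 0.8884
P(N ≥ n) = ρ^n = 0.8884^7 = 0.436739

Final: 0.436739


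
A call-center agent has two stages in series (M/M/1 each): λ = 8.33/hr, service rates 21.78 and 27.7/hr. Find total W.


Each node sees arrival rate λ = 8.33/hr (tandem ⇒ throughput preserved).
W₁ = 1/(μ₁−λ) = 1/(21.78−8.33) = 0.07435 hr
W₂ = 1/(μ₂−λ) = 1/(27.7−8.33) = 0.05163 hr
W_total = W₁ + W₂ = 0.07435 + 0.05163 = 0.12598 hr

Final: 0.12598 hr


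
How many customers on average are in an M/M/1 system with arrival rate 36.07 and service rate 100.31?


ρ = λ/μ = 36.07/100.31 = 0.3596
L = ρ/(1−ρ) = 0.3596/(1 − 0.3596) = 0.3596/0.6404 = 0.5615

Final: 0.5615


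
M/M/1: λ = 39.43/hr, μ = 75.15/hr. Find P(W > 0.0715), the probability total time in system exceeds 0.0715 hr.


W ~ Exponential(μ−λ) for M/M/1.
μ − λ = 75.15 − 39.43 = 35.7200
P(W > t) = e^{−(μ−λ)t} = e^{−2.5540} = 0.077772

Final: 0.077772


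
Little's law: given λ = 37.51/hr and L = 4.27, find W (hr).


W = L/λ = 4.27/37.51 = 0.1138 hr

Final: 0.1138 hr


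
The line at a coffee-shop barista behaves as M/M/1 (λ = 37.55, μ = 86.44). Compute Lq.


ρ = 37.55/86.44 = 0.4344
Lq = ρ²/(1−ρ) = 0.1887/0.5656 = 0.3336

Final: 0.3336


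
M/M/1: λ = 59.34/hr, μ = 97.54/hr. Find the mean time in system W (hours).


W = 1/(μ−λ) = 1/(97.54 − 59.34) = 1/38.20 = 0.02618 hr

Final: 0.02618 hr


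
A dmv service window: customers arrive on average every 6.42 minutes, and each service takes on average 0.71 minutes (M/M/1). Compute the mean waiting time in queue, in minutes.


λ = 60/6.42 = 9.3458 /hr
μ = 60/0.71 = 84.5070 /hr
ρ = λ/μ = 9.3458/84.5070 = 0.1106
Wq = ρ/(μ−λ) = 0.1106/(84.5070−9.3458) = 0.001471 hr
In minutes: 0.001471·60 = 0.08828 min

Final: 0.08828 min


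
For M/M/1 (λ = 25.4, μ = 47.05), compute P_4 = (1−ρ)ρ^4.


ρ = 25.4/47.05 = 0.5399
P_n = (1−ρ)·ρ^n = (1 − 0.5399)·0.5399^4 = 0.4601·0.084937 = 0.039084

Final: 0.039084


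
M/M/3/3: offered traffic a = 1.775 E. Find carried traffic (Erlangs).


B(3,1.775) = 0.176447 (Erlang-B)
Carried load = a(1 − B) = 1.775·(1 − 0.176447) = 1.775·0.823553 = 1.4618 E

Final: 1.4618 Erlangs


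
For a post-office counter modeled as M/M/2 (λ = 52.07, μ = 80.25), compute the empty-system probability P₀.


a = λ/μ = 52.07/80.25 = 0.6488; ρ = a/c = 0.3244
Σ_{k=0}^{1} a^k/k! (terms k=0..1) = 1.00000 + 0.64885 = 1.64885
Tail: a^2/(2!(1−ρ)) = 0.42100/(2·0.6756) = 0.31159
P₀ = 1/(1.64885 + 0.31159) = 1/1.96044 = 0.510091

Final: 0.510091


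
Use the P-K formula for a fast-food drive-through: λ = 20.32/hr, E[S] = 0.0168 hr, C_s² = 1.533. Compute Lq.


ρ = λ·E[S] = 20.32·0.0168 = 0.3414
Lq = ρ²(1+C_s²)/(2(1−ρ)) = 0.1165·(1+1.533)/(2·0.6586)
= 0.1165·2.5330/1.3172 = 0.22410

Final: 0.22410


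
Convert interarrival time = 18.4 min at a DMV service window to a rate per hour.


λ = 1/(interarrival time) in consistent units.
1 hour = 60 min, so λ = 60/18.4 = 3.2609 per hour

Final: 3.2609 /hr


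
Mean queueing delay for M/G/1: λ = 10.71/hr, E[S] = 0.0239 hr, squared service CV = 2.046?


ρ = λ·E[S] = 10.71·0.0239 = 0.2560
E[S²] = E[S]²(1+C_s²) = 0.0239²·(1+2.046) = 0.001740
Wq = λ·E[S²]/(2(1−ρ)) = 10.71·0.001740/(2·0.7440) = 0.01252 hr

Final: 0.01252 hr


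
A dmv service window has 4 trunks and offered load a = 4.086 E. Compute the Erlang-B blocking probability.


B(c,a) = (a^c/c!) / Σ_{k=0}^{c} a^k/k!
a^4/4! = 11.614010
Σ terms (k=0..4): 1.00000 + 4.08600 + 8.34770 + 11.36956 + 11.61401 = 36.417273
B = 11.614010/36.417273 = 0.318915

Final: 0.318915


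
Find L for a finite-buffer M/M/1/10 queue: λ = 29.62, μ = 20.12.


ρ = 29.62/20.12 = 1.4722
L = ρ[1 − (K+1)ρ^K + Kρ^(K+1)] / [(1−ρ)(1−ρ^(K+1))]
Numerator: 1.4722·(1 − 11·47.815729 + 10·70.392738) = 263.450706
Denominator: (-0.4722)·(-69.392738) = 32.764961
L = 263.450706/32.764961 = 8.0406

Final: 8.0406


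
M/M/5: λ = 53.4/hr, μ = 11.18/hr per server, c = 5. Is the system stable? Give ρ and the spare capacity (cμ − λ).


Total capacity cμ = 5·11.18 = 55.90/hr
ρ = λ/(cμ) = 53.4/55.90 = 0.9553
Stable ⇔ ρ < 1: YES
Spare capacity = cμ − λ = 55.90 − 53.4 = 2.50/hr

Final: ρ = 0.9553; stable; margin = 2.50/hr


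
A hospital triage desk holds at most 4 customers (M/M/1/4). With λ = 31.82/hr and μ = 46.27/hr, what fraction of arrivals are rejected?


ρ = λ/μ = 31.82/46.27 = 0.6877
P_K = (1−ρ)ρ^K/(1−ρ^(K+1)) = (0.3123·0.223667)/(1 − 0.153817)
= 0.069851/0.846183 = 0.082548

Final: 0.082548


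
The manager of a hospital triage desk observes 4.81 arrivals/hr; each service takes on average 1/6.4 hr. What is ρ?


ρ = λ/μ = 4.81/6.4 = 0.7516

Final: 0.7516


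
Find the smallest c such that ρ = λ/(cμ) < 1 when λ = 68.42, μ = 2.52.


Stability requires cμ > λ ⇔ c > λ/μ.
λ/μ = 68.42/2.52 = 27.1508
Minimum integer c = ⌊27.1508⌋ + 1 = 28
Check: 28·2.52 = 70.56 > 68.42, while 27·2.52 = 68.04 ≤ 68.42

Final: 28 servers


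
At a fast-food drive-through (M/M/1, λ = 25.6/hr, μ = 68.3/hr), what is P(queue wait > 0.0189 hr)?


ρ = 25.6/68.3 = 0.3748
P(Wq > t) = ρ·e^{−(μ−λ)t} = 0.3748·e^{−0.8070}
= 0.3748·0.446181 = 0.167236

Final: 0.167236


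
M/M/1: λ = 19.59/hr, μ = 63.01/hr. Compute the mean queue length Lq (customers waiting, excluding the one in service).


ρ = 19.59/63.01 = 0.3109
Lq = ρ²/(1−ρ) = 0.09666/0.6891 = 0.1403

Final: 0.1403


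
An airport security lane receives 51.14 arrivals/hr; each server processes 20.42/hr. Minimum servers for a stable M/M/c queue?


Stability requires cμ > λ ⇔ c > λ/μ.
λ/μ = 51.14/20.42 = 2.5044
Minimum integer c = ⌊2.5044⌋ + 1 = 3
Check: 3·20.42 = 61.26 > 51.14, while 2·20.42 = 40.84 ≤ 51.14

Final: 3 servers


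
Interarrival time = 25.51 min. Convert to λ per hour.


λ = 1/(interarrival time) in consistent units.
1 hour = 60 min, so λ = 60/25.51 = 2.3520 per hour

Final: 2.3520 /hr


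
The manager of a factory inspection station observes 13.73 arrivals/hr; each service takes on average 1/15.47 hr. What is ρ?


ρ = λ/μ = 13.73/15.47 = 0.8875

Final: 0.8875


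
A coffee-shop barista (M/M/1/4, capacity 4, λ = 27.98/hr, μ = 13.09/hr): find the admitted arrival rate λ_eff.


ρ = 2.1375; P_K = (1−ρ)ρ^4/(1−ρ^5) = 0.544366
λ_eff = λ(1 − P_K) = 27.98·(1 − 0.544366) = 27.98·0.455634 = 12.7487 /hr

Final: 12.7487 /hr


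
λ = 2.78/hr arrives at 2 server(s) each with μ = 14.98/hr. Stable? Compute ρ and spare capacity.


Total capacity cμ = 2·14.98 = 29.96/hr
ρ = λ/(cμ) = 2.78/29.96 = 0.09279
Stable ⇔ ρ < 1: YES
Spare capacity = cμ − λ = 29.96 − 2.78 = 27.18/hr

Final: ρ = 0.09279; stable; margin = 27.18/hr


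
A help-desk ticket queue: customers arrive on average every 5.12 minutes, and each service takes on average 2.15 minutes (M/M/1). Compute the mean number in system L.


λ = 60/5.12 = 11.7188 /hr
μ = 60/2.15 = 27.9070 /hr
ρ = λ/μ = 11.7188/27.9070 = 0.4199
L = ρ/(1−ρ) = 0.4199/0.5801 = 0.7239

Final: 0.7239


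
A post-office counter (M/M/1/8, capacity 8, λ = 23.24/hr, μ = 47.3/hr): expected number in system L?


ρ = 23.24/47.3 = 0.4913
L = ρ[1 − (K+1)ρ^K + Kρ^(K+1)] / [(1−ρ)(1−ρ^(K+1))]
Numerator: 0.4913·(1 − 9·0.003396 + 8·0.001669) = 0.482873
Denominator: (0.5087)·(0.998331) = 0.507819
L = 0.482873/0.507819 = 0.9509

Final: 0.9509


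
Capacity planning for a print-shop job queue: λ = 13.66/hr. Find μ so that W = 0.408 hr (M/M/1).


W = 1/(μ−λ) ⇒ μ − λ = 1/W = 1/0.408 = 2.4510
μ = λ + 1/W = 13.66 + 2.4510 = 16.1110 per hr

Final: 16.1110 /hr


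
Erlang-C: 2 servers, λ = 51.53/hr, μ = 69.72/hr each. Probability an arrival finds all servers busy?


a = λ/μ = 0.7391; ρ = a/2 = 0.3695
P₀ = 0.460334 (from M/M/c formula)
C(c,a) = [a^c/(c!(1−ρ))]·P₀ = [0.54627/(2·0.6305)]·0.460334
= 0.43324·0.460334 = 0.199433

Final: 0.199433


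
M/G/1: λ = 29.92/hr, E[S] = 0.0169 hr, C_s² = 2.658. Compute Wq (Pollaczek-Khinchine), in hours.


ρ = λ·E[S] = 29.92·0.0169 = 0.5056
E[S²] = E[S]²(1+C_s²) = 0.0169²·(1+2.658) = 0.001045
Wq = λ·E[S²]/(2(1−ρ)) = 29.92·0.001045/(2·0.4944) = 0.03162 hr

Final: 0.03162 hr


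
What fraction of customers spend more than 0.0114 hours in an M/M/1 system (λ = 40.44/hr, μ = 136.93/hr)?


W ~ Exponential(μ−λ) for M/M/1.
μ − λ = 136.93 − 40.44 = 96.4900
P(W > t) = e^{−(μ−λ)t} = e^{−1.1000} = 0.332876

Final: 0.332876


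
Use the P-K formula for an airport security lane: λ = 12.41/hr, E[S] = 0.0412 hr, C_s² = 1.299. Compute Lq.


ρ = λ·E[S] = 12.41·0.0412 = 0.5113
Lq = ρ²(1+C_s²)/(2(1−ρ)) = 0.2614·(1+1.299)/(2·0.4887)
= 0.2614·2.2990/0.9774 = 0.61489

Final: 0.61489


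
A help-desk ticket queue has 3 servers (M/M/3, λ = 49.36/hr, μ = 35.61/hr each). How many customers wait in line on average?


a = λ/μ = 1.3861; ρ = a/3 = 0.4620
P₀ = 0.239698
Lq = P₀·a^c·ρ / (c!·(1−ρ)²) = 0.239698·2.66324·0.4620/(6·0.28940)
= 0.16987

Final: 0.16987


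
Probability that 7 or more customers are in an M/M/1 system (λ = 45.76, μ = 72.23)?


ρ = 45.76/72.23 = 0.6335
P(N ≥ n) = ρ^n = 0.6335^7 = 0.040962

Final: 0.040962


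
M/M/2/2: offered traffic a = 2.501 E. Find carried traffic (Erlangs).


B(2,2.501) = 0.471826 (Erlang-B)
Carried load = a(1 − B) = 2.501·(1 − 0.471826) = 2.501·0.528174 = 1.3210 E

Final: 1.3210 Erlangs


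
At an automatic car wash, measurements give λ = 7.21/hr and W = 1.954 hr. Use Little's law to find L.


L = λW = 7.21·1.954 = 14.0883

Final: 14.0883


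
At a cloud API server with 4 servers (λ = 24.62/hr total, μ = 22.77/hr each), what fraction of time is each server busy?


ρ = λ/(cμ) = 24.62/(4·22.77) = 24.62/91.08 = 0.2703

Final: 0.2703


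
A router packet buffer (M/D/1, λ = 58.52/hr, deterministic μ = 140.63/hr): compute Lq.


ρ = 58.52/140.63 = 0.4161
M/D/1: Lq = ρ²/(2(1−ρ)) = 0.1732/(2·0.5839) = 0.14829

Final: 0.14829


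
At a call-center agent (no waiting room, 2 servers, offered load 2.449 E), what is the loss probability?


B(c,a) = (a^c/c!) / Σ_{k=0}^{c} a^k/k!
a^2/2! = 2.998800
Σ terms (k=0..2): 1.00000 + 2.44900 + 2.99880 = 6.447800
B = 2.998800/6.447800 = 0.465089

Final: 0.465089


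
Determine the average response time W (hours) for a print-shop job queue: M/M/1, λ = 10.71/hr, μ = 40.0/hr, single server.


W = 1/(μ−λ) = 1/(40.0 − 10.71) = 1/29.29 = 0.03414 hr

Final: 0.03414 hr


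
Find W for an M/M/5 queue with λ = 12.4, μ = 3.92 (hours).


a = 3.1633; ρ = 0.6327; P₀ = 0.038762
Lq = P₀·a^c·ρ/(c!(1−ρ)²) = 0.47964
Wq = Lq/λ = 0.47964/12.4 = 0.03868 hr
W = Wq + 1/μ = 0.03868 + 0.25510 = 0.29378 hr

Final: 0.29378 hr


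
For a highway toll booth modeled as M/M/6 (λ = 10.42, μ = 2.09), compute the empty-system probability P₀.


a = λ/μ = 10.42/2.09 = 4.9856; ρ = a/c = 0.8309
Σ_{k=0}^{5} a^k/k! (terms k=0..5) = 1.00000 + 4.98565 + 12.42833 + 20.65442 + 25.74391 + 25.67000 = 90.48231
Tail: a^6/(6!(1−ρ)) = 15357.78548/(720·0.1691) = 126.17049
P₀ = 1/(90.48231 + 126.17049) = 1/216.65280 = 0.004616

Final: 0.004616


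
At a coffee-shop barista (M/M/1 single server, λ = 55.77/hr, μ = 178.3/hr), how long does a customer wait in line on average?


ρ = 55.77/178.3 = 0.3128
Wq = ρ/(μ−λ) = 0.3128/(178.3 − 55.77) = 0.3128/122.53 = 0.002553 hr

Final: 0.002553 hr


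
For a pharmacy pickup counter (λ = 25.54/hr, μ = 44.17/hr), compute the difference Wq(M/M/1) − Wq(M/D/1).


ρ = 25.54/44.17 = 0.5782
Wq(M/M/1) = ρ/(μ−λ) = 0.5782/18.63 = 0.03104 hr
Wq(M/D/1) = ρ/(2(μ−λ)) = 0.01552 hr
Savings = 0.03104 − 0.01552 = 0.01552 hr

Final: 0.01552 hr


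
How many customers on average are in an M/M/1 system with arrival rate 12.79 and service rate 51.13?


ρ = λ/μ = 12.79/51.13 = 0.2501
L = ρ/(1−ρ) = 0.2501/(1 − 0.2501) = 0.2501/0.7499 = 0.3336

Final: 0.3336


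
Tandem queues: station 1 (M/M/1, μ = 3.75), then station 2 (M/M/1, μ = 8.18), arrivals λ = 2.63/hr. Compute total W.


Each node sees arrival rate λ = 2.63/hr (tandem ⇒ throughput preserved).
W₁ = 1/(μ₁−λ) = 1/(3.75−2.63) = 0.89286 hr
W₂ = 1/(μ₂−λ) = 1/(8.18−2.63) = 0.18018 hr
W_total = W₁ + W₂ = 0.89286 + 0.18018 = 1.07304 hr

Final: 1.07304 hr


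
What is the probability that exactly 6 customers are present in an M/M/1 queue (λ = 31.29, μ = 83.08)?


ρ = 31.29/83.08 = 0.3766
P_n = (1−ρ)·ρ^n = (1 − 0.3766)·0.3766^6 = 0.6234·0.002854 = 0.001779

Final: 0.001779


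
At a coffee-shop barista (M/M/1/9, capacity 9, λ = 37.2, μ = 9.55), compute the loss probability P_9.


ρ = λ/μ = 37.2/9.55 = 3.8953
P_K = (1−ρ)ρ^K/(1−ρ^(K+1)) = (-2.8953·206469.599180)/(1 − 804258.543403)
= -597788.944223/-804257.543403 = 0.743280

Final: 0.743280


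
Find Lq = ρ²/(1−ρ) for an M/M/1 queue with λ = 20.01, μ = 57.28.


ρ = 20.01/57.28 = 0.3493
Lq = ρ²/(1−ρ) = 0.1220/0.6507 = 0.1876

Final: 0.1876


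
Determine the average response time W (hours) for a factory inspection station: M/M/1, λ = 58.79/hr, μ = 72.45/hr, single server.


W = 1/(μ−λ) = 1/(72.45 − 58.79) = 1/13.66 = 0.07321 hr

Final: 0.07321 hr


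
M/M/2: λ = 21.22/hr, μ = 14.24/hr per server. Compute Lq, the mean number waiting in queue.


a = λ/μ = 1.4902; ρ = a/2 = 0.7451
P₀ = 0.146076
Lq = P₀·a^c·ρ / (c!·(1−ρ)²) = 0.146076·2.22060·0.7451/(2·0.06498)
= 1.85966

Final: 1.85966


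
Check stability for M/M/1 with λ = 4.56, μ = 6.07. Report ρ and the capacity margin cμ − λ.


Total capacity cμ = 1·6.07 = 6.07/hr
ρ = λ/(cμ) = 4.56/6.07 = 0.7512
Stable ⇔ ρ < 1: YES
Spare capacity = cμ − λ = 6.07 − 4.56 = 1.51/hr

Final: ρ = 0.7512; stable; margin = 1.51/hr


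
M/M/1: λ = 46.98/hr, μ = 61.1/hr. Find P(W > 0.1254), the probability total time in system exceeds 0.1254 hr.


W ~ Exponential(μ−λ) for M/M/1.
μ − λ = 61.1 − 46.98 = 14.1200
P(W > t) = e^{−(μ−λ)t} = e^{−1.7706} = 0.170223

Final: 0.170223


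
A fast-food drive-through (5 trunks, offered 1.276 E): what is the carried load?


B(5,1.276) = 0.007885 (Erlang-B)
Carried load = a(1 − B) = 1.276·(1 − 0.007885) = 1.276·0.992115 = 1.2659 E

Final: 1.2659 Erlangs


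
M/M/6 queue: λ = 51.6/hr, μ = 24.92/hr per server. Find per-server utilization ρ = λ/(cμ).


ρ = λ/(cμ) = 51.6/(6·24.92) = 51.6/149.52 = 0.3451

Final: 0.3451


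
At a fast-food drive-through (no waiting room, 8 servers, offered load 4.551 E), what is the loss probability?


B(c,a) = (a^c/c!) / Σ_{k=0}^{c} a^k/k!
a^8/8! = 4.563879
Σ terms (k=0..8): 1.00000 + 4.55100 + 10.35580 + 15.70975 + 17.87377 + 16.26870 + 12.33981 + 8.02264 + 4.56388 = 90.685351
B = 4.563879/90.685351 = 0.050327

Final: 0.050327


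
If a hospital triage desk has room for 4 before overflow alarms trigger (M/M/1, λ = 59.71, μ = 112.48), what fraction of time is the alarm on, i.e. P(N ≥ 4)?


ρ = 59.71/112.48 = 0.5308
P(N ≥ n) = ρ^n = 0.5308^4 = 0.079412

Final: 0.079412


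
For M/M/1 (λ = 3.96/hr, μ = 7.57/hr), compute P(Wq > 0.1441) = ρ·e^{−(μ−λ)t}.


ρ = 3.96/7.57 = 0.5231
P(Wq > t) = ρ·e^{−(μ−λ)t} = 0.5231·e^{−0.5202}
= 0.5231·0.594401 = 0.310942

Final: 0.310942


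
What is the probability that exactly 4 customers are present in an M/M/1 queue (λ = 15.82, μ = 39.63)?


ρ = 15.82/39.63 = 0.3992
P_n = (1−ρ)·ρ^n = (1 − 0.3992)·0.3992^4 = 0.6008·0.025394 = 0.015257

Final: 0.015257


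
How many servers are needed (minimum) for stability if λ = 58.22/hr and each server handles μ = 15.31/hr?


Stability requires cμ > λ ⇔ c > λ/μ.
λ/μ = 58.22/15.31 = 3.8027
Minimum integer c = ⌊3.8027⌋ + 1 = 4
Check: 4·15.31 = 61.24 > 58.22, while 3·15.31 = 45.93 ≤ 58.22

Final: 4 servers


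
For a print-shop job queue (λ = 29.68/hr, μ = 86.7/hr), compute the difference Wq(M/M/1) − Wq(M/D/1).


ρ = 29.68/86.7 = 0.3423
Wq(M/M/1) = ρ/(μ−λ) = 0.3423/57.02 = 0.006004 hr
Wq(M/D/1) = ρ/(2(μ−λ)) = 0.003002 hr
Savings = 0.006004 − 0.003002 = 0.003002 hr

Final: 0.003002 hr


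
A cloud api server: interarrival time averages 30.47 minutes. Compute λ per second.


λ = 1/(interarrival time) in consistent units.
1 second = 0.0166667 min, so λ = 0.0166667/30.47 = 0.0005470 per second

Final: 0.0005470 /sec


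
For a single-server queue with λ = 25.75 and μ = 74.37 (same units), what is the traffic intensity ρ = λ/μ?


ρ = λ/μ = 25.75/74.37 = 0.3462

Final: 0.3462


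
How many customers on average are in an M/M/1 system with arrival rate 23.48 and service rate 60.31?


ρ = λ/μ = 23.48/60.31 = 0.3893
L = ρ/(1−ρ) = 0.3893/(1 − 0.3893) = 0.3893/0.6107 = 0.6375

Final: 0.6375


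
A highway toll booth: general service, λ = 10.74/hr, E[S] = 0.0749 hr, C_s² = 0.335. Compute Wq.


ρ = λ·E[S] = 10.74·0.0749 = 0.8044
E[S²] = E[S]²(1+C_s²) = 0.0749²·(1+0.335) = 0.007489
Wq = λ·E[S²]/(2(1−ρ)) = 10.74·0.007489/(2·0.1956) = 0.20564 hr

Final: 0.20564 hr


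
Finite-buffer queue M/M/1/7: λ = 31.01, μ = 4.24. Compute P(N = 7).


ρ = λ/μ = 31.01/4.24 = 7.3137
P_K = (1−ρ)ρ^K/(1−ρ^(K+1)) = (-6.3137·1119312.535337)/(1 − 8186292.858680)
= -7066980.323343/-8186291.858680 = 0.863270

Final: 0.863270


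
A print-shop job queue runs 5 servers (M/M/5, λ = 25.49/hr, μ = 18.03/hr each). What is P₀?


a = λ/μ = 25.49/18.03 = 1.4138; ρ = a/c = 0.2828
Σ_{k=0}^{4} a^k/k! (terms k=0..4) = 1.00000 + 1.41375 + 0.99935 + 0.47095 + 0.16645 = 4.05050
Tail: a^5/(5!(1−ρ)) = 5.64769/(120·0.7172) = 0.06562
P₀ = 1/(4.05050 + 0.06562) = 1/4.11612 = 0.242947

Final: 0.242947


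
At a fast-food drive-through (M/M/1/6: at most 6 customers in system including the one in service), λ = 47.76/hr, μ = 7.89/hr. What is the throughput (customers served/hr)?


ρ = 6.0532; P_K = (1−ρ)ρ^6/(1−ρ^7) = 0.834802
λ_eff = λ(1 − P_K) = 47.76·(1 − 0.834802) = 47.76·0.165198 = 7.8899 /hr

Final: 7.8899 /hr


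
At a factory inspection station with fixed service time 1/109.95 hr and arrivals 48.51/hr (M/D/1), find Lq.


ρ = 48.51/109.95 = 0.4412
M/D/1: Lq = ρ²/(2(1−ρ)) = 0.1947/(2·0.5588) = 0.17418

Final: 0.17418


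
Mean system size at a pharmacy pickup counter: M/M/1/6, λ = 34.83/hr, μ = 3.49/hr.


ρ = 34.83/3.49 = 9.9799
L = ρ[1 − (K+1)ρ^K + Kρ^(K+1)] / [(1−ρ)(1−ρ^(K+1))]
Numerator: 9.9799·(1 − 7·988025.799241 + 6·9860440.856038) = 521416732.037775
Denominator: (-8.9799)·(-9860439.856038) = 88546184.839036
L = 521416732.037775/88546184.839036 = 5.8886

Final: 5.8886


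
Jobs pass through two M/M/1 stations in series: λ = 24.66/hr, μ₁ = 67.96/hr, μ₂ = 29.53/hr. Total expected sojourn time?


Each node sees arrival rate λ = 24.66/hr (tandem ⇒ throughput preserved).
W₁ = 1/(μ₁−λ) = 1/(67.96−24.66) = 0.02309 hr
W₂ = 1/(μ₂−λ) = 1/(29.53−24.66) = 0.20534 hr
W_total = W₁ + W₂ = 0.02309 + 0.20534 = 0.22843 hr

Final: 0.22843 hr


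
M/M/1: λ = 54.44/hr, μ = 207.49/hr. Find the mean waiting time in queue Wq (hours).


ρ = 54.44/207.49 = 0.2624
Wq = ρ/(μ−λ) = 0.2624/(207.49 − 54.44) = 0.2624/153.05 = 0.001714 hr

Final: 0.001714 hr


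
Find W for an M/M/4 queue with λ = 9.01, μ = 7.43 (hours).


a = 1.2127; ρ = 0.3032; P₀ = 0.296347
Lq = P₀·a^c·ρ/(c!(1−ρ)²) = 0.01667
Wq = Lq/λ = 0.01667/9.01 = 0.001850 hr
W = Wq + 1/μ = 0.001850 + 0.13459 = 0.13644 hr

Final: 0.13644 hr


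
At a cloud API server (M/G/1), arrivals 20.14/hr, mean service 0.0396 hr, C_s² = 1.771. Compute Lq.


ρ = λ·E[S] = 20.14·0.0396 = 0.7975
Lq = ρ²(1+C_s²)/(2(1−ρ)) = 0.6361·(1+1.771)/(2·0.2025)
= 0.6361·2.7710/0.4049 = 4.35297

Final: 4.35297


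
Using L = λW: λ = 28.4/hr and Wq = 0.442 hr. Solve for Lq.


Lq = λWq = 28.4·0.442 = 12.5528

Final: 12.5528


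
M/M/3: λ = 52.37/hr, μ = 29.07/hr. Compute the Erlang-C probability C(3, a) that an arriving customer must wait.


a = λ/μ = 1.8015; ρ = a/3 = 0.6005
P₀ = 0.145699 (from M/M/c formula)
C(c,a) = [a^c/(c!(1−ρ))]·P₀ = [5.84672/(6·0.3995)]·0.145699
= 2.43921·0.145699 = 0.355391

Final: 0.355391


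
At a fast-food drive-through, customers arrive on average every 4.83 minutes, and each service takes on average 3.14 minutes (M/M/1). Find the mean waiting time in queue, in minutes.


λ = 60/4.83 = 12.4224 /hr
μ = 60/3.14 = 19.1083 /hr
ρ = λ/μ = 12.4224/19.1083 = 0.6501
Wq = ρ/(μ−λ) = 0.6501/(19.1083−12.4224) = 0.09723 hr
In minutes: 0.09723·60 = 5.834 min

Final: 5.834 min


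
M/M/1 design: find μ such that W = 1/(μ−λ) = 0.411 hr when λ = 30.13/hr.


W = 1/(μ−λ) ⇒ μ − λ = 1/W = 1/0.411 = 2.4331
μ = λ + 1/W = 30.13 + 2.4331 = 32.5631 per hr

Final: 32.5631 /hr


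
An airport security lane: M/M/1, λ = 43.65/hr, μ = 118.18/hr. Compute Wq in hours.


ρ = 43.65/118.18 = 0.3694
Wq = ρ/(μ−λ) = 0.3694/(118.18 − 43.65) = 0.3694/74.53 = 0.004956 hr

Final: 0.004956 hr


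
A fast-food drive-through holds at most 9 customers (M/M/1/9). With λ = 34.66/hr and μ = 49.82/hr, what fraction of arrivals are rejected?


ρ = λ/μ = 34.66/49.82 = 0.6957
P_K = (1−ρ)ρ^K/(1−ρ^(K+1)) = (0.3043·0.038179)/(1 − 0.026561)
= 0.011618/0.973439 = 0.011935

Final: 0.011935


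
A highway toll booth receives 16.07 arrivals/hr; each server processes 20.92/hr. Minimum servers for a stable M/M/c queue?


Stability requires cμ > λ ⇔ c > λ/μ.
λ/μ = 16.07/20.92 = 0.7682
Minimum integer c = ⌊0.7682⌋ + 1 = 1
Check: 1·20.92 = 20.92 > 16.07, while 0·20.92 = 0.00 ≤ 16.07

Final: 1 servers
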